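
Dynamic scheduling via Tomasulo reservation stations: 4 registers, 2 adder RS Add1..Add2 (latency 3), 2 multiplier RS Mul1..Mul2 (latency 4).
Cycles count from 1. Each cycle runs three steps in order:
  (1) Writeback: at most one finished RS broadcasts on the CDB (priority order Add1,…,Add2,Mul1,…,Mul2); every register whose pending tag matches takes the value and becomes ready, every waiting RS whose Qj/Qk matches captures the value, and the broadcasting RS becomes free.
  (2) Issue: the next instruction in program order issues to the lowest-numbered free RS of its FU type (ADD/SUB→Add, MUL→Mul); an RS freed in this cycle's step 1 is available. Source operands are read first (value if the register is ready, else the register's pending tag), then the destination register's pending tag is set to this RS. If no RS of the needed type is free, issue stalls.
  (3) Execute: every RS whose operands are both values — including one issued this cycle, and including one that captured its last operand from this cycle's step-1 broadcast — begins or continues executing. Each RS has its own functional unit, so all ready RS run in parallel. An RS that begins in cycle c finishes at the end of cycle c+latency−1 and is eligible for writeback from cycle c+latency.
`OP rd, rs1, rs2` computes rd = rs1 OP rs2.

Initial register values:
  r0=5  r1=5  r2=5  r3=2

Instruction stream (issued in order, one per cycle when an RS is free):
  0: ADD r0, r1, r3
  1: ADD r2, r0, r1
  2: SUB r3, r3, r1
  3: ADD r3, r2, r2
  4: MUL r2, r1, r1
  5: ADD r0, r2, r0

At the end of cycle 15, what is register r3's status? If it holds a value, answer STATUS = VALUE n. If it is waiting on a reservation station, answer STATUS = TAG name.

cycle 1: issue ADD r0<-Add1 // r0:Add1,r1:5,r2:5,r3:2
cycle 2: issue ADD r2<-Add2 // r0:Add1,r1:5,r2:Add2,r3:2
cycle 3: stall // r0:Add1,r1:5,r2:Add2,r3:2
cycle 4: CDB Add1=7; issue SUB r3<-Add1 // r0:7,r1:5,r2:Add2,r3:Add1
cycle 5: stall // r0:7,r1:5,r2:Add2,r3:Add1
cycle 6: stall // r0:7,r1:5,r2:Add2,r3:Add1
cycle 7: CDB Add1=-3; issue ADD r3<-Add1 // r0:7,r1:5,r2:Add2,r3:Add1
cycle 8: CDB Add2=12; issue MUL r2<-Mul1 // r0:7,r1:5,r2:Mul1,r3:Add1
cycle 9: issue ADD r0<-Add2 // r0:Add2,r1:5,r2:Mul1,r3:Add1
cycle 10: - // r0:Add2,r1:5,r2:Mul1,r3:Add1
cycle 11: CDB Add1=24 // r0:Add2,r1:5,r2:Mul1,r3:24
cycle 12: CDB Mul1=25 // r0:Add2,r1:5,r2:25,r3:24
cycle 13: - // r0:Add2,r1:5,r2:25,r3:24
cycle 14: - // r0:Add2,r1:5,r2:25,r3:24
cycle 15: CDB Add2=32 // r0:32,r1:5,r2:25,r3:24

STATUS = VALUE 24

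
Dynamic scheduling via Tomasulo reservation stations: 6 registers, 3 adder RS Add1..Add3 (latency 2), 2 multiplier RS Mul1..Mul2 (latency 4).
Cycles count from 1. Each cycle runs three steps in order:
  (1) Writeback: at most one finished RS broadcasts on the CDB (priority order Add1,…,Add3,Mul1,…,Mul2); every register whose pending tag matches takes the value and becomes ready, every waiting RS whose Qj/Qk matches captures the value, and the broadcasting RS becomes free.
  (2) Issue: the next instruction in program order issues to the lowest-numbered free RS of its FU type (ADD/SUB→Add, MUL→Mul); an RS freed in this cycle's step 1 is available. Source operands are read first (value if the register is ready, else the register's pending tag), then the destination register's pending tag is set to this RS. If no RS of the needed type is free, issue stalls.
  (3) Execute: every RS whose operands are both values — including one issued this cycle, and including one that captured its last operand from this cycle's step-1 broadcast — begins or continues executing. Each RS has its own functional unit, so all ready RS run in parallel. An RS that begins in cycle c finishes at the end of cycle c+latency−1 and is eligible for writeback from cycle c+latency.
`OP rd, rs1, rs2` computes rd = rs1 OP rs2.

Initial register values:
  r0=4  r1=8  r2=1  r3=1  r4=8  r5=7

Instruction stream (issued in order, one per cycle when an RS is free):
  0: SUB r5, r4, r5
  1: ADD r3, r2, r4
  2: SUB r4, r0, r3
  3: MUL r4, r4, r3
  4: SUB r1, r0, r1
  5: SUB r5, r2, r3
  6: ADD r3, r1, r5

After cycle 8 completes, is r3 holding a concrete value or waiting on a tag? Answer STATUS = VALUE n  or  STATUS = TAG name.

cycle 1: issue SUB r5<-Add1 // r0:4,r1:8,r2:1,r3:1,r4:8,r5:Add1
cycle 2: issue ADD r3<-Add2 // r0:4,r1:8,r2:1,r3:Add2,r4:8,r5:Add1
cycle 3: CDB Add1=1; issue SUB r4<-Add1 // r0:4,r1:8,r2:1,r3:Add2,r4:Add1,r5:1
cycle 4: CDB Add2=9; issue MUL r4<-Mul1 // r0:4,r1:8,r2:1,r3:9,r4:Mul1,r5:1
cycle 5: issue SUB r1<-Add2 // r0:4,r1:Add2,r2:1,r3:9,r4:Mul1,r5:1
cycle 6: CDB Add1=-5; issue SUB r5<-Add1 // r0:4,r1:Add2,r2:1,r3:9,r4:Mul1,r5:Add1
cycle 7: CDB Add2=-4; issue ADD r3<-Add2 // r0:4,r1:-4,r2:1,r3:Add2,r4:Mul1,r5:Add1
cycle 8: CDB Add1=-8 // r0:4,r1:-4,r2:1,r3:Add2,r4:Mul1,r5:-8

STATUS = TAG Add2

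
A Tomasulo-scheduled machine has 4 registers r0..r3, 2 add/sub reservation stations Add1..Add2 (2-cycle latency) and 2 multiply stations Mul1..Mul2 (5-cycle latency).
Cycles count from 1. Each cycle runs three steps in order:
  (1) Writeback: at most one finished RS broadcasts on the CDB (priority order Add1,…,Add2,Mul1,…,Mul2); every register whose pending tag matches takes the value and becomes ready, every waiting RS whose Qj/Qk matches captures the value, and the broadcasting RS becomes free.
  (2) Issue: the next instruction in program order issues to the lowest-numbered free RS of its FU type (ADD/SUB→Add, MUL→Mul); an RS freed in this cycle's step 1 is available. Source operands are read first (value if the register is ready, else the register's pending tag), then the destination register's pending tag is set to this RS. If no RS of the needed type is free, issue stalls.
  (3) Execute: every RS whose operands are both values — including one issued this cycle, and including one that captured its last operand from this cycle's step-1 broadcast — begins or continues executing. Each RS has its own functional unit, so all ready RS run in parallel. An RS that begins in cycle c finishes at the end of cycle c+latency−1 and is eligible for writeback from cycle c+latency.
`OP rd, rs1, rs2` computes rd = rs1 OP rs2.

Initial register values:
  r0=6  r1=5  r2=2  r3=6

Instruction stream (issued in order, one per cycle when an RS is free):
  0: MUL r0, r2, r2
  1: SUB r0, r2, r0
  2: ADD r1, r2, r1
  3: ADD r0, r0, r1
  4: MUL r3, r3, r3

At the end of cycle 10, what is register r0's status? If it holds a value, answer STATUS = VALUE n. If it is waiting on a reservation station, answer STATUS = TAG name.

c1: issue MUL r0<-Mul1 | r0:Mul1,r1:5,r2:2,r3:6
c2: issue SUB r0<-Add1 | r0:Add1,r1:5,r2:2,r3:6
c3: issue ADD r1<-Add2 | r0:Add1,r1:Add2,r2:2,r3:6
c4: stall | r0:Add1,r1:Add2,r2:2,r3:6
c5: CDB Add2=7; issue ADD r0<-Add2 | r0:Add2,r1:7,r2:2,r3:6
c6: CDB Mul1=4; issue MUL r3<-Mul1 | r0:Add2,r1:7,r2:2,r3:Mul1
c7: - | r0:Add2,r1:7,r2:2,r3:Mul1
c8: CDB Add1=-2 | r0:Add2,r1:7,r2:2,r3:Mul1
c9: - | r0:Add2,r1:7,r2:2,r3:Mul1
c10: CDB Add2=5 | r0:5,r1:7,r2:2,r3:Mul1

STATUS = VALUE 5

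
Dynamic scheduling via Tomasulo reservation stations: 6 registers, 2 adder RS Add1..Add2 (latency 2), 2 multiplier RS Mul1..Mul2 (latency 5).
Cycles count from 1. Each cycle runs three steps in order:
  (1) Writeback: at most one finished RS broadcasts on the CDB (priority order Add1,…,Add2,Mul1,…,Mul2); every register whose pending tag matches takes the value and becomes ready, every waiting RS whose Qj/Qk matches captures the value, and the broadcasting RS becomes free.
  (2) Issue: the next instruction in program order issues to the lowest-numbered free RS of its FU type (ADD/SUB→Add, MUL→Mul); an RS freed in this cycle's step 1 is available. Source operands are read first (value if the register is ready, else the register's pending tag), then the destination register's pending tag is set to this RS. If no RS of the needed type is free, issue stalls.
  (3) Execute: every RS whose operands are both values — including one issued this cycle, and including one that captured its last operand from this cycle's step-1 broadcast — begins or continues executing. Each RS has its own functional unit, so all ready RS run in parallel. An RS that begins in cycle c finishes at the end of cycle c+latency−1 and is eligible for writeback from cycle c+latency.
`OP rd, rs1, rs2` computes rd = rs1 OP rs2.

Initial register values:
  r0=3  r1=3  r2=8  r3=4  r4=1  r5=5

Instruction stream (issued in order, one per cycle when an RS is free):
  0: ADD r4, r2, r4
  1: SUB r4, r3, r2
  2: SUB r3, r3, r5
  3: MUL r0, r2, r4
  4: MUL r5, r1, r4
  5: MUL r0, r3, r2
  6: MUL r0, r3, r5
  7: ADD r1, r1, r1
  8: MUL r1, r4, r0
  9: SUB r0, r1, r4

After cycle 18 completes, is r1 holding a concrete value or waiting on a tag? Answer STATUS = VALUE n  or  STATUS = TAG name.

cycle 1: issue ADD r4<-Add1 // r0:3,r1:3,r2:8,r3:4,r4:Add1,r5:5
cycle 2: issue SUB r4<-Add2 // r0:3,r1:3,r2:8,r3:4,r4:Add2,r5:5
cycle 3: CDB Add1=9; issue SUB r3<-Add1 // r0:3,r1:3,r2:8,r3:Add1,r4:Add2,r5:5
cycle 4: CDB Add2=-4; issue MUL r0<-Mul1 // r0:Mul1,r1:3,r2:8,r3:Add1,r4:-4,r5:5
cycle 5: CDB Add1=-1; issue MUL r5<-Mul2 // r0:Mul1,r1:3,r2:8,r3:-1,r4:-4,r5:Mul2
cycle 6: stall // r0:Mul1,r1:3,r2:8,r3:-1,r4:-4,r5:Mul2
cycle 7: stall // r0:Mul1,r1:3,r2:8,r3:-1,r4:-4,r5:Mul2
cycle 8: stall // r0:Mul1,r1:3,r2:8,r3:-1,r4:-4,r5:Mul2
cycle 9: CDB Mul1=-32; issue MUL r0<-Mul1 // r0:Mul1,r1:3,r2:8,r3:-1,r4:-4,r5:Mul2
cycle 10: CDB Mul2=-12; issue MUL r0<-Mul2 // r0:Mul2,r1:3,r2:8,r3:-1,r4:-4,r5:-12
cycle 11: issue ADD r1<-Add1 // r0:Mul2,r1:Add1,r2:8,r3:-1,r4:-4,r5:-12
cycle 12: stall // r0:Mul2,r1:Add1,r2:8,r3:-1,r4:-4,r5:-12
cycle 13: CDB Add1=6; stall // r0:Mul2,r1:6,r2:8,r3:-1,r4:-4,r5:-12
cycle 14: CDB Mul1=-8; issue MUL r1<-Mul1 // r0:Mul2,r1:Mul1,r2:8,r3:-1,r4:-4,r5:-12
cycle 15: CDB Mul2=12; issue SUB r0<-Add1 // r0:Add1,r1:Mul1,r2:8,r3:-1,r4:-4,r5:-12
cycle 16: - // r0:Add1,r1:Mul1,r2:8,r3:-1,r4:-4,r5:-12
cycle 17: - // r0:Add1,r1:Mul1,r2:8,r3:-1,r4:-4,r5:-12
cycle 18: - // r0:Add1,r1:Mul1,r2:8,r3:-1,r4:-4,r5:-12

STATUS = TAG Mul1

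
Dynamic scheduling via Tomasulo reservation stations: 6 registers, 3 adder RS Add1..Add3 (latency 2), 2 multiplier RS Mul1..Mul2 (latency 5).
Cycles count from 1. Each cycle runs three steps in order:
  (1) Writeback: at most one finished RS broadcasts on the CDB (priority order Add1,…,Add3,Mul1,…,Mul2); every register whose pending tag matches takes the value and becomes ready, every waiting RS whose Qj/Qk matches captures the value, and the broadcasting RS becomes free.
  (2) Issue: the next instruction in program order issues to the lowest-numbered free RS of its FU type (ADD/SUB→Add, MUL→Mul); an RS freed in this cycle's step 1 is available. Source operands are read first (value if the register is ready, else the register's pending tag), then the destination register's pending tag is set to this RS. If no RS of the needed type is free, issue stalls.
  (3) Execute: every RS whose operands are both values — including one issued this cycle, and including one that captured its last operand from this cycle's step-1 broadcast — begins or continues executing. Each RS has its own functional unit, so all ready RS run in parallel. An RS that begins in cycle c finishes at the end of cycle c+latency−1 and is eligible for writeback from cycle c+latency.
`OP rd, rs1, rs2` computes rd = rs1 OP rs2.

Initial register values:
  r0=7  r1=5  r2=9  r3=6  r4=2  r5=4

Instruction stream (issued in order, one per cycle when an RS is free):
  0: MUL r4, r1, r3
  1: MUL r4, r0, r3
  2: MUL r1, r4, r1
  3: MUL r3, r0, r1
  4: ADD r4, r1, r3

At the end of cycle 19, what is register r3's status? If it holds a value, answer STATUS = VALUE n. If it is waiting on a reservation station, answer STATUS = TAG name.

STATUS = VALUE 1470

c1: issue MUL r4<-Mul1 | r0:7,r1:5,r2:9,r3:6,r4:Mul1,r5:4
c2: issue MUL r4<-Mul2 | r0:7,r1:5,r2:9,r3:6,r4:Mul2,r5:4
c3: stall | r0:7,r1:5,r2:9,r3:6,r4:Mul2,r5:4
c4: stall | r0:7,r1:5,r2:9,r3:6,r4:Mul2,r5:4
c5: stall | r0:7,r1:5,r2:9,r3:6,r4:Mul2,r5:4
c6: CDB Mul1=30; issue MUL r1<-Mul1 | r0:7,r1:Mul1,r2:9,r3:6,r4:Mul2,r5:4
c7: CDB Mul2=42; issue MUL r3<-Mul2 | r0:7,r1:Mul1,r2:9,r3:Mul2,r4:42,r5:4
c8: issue ADD r4<-Add1 | r0:7,r1:Mul1,r2:9,r3:Mul2,r4:Add1,r5:4
c9: - | r0:7,r1:Mul1,r2:9,r3:Mul2,r4:Add1,r5:4
c10: - | r0:7,r1:Mul1,r2:9,r3:Mul2,r4:Add1,r5:4
c11: - | r0:7,r1:Mul1,r2:9,r3:Mul2,r4:Add1,r5:4
c12: CDB Mul1=210 | r0:7,r1:210,r2:9,r3:Mul2,r4:Add1,r5:4
c13: - | r0:7,r1:210,r2:9,r3:Mul2,r4:Add1,r5:4
c14: - | r0:7,r1:210,r2:9,r3:Mul2,r4:Add1,r5:4
c15: - | r0:7,r1:210,r2:9,r3:Mul2,r4:Add1,r5:4
c16: - | r0:7,r1:210,r2:9,r3:Mul2,r4:Add1,r5:4
c17: CDB Mul2=1470 | r0:7,r1:210,r2:9,r3:1470,r4:Add1,r5:4
c18: - | r0:7,r1:210,r2:9,r3:1470,r4:Add1,r5:4
c19: CDB Add1=1680 | r0:7,r1:210,r2:9,r3:1470,r4:1680,r5:4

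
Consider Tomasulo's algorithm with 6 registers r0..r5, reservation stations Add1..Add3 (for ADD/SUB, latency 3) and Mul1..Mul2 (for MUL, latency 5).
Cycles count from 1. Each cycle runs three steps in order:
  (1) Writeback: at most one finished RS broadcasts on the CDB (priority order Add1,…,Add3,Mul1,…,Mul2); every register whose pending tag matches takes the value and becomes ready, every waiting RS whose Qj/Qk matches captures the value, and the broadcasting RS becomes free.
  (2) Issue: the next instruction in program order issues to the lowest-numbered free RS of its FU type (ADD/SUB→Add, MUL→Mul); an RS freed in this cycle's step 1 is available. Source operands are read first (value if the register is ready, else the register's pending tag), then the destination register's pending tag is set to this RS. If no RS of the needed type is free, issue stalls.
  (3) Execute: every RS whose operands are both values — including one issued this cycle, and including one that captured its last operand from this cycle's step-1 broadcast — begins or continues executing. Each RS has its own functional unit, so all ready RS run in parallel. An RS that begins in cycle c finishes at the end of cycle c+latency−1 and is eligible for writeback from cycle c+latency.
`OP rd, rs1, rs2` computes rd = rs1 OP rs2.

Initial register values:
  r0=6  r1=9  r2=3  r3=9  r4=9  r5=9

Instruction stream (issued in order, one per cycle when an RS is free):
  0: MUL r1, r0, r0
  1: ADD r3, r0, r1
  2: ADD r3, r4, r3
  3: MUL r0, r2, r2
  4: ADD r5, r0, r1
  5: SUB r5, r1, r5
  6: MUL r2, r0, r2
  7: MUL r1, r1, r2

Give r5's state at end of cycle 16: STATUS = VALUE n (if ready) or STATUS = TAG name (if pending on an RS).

STATUS = VALUE -9

  c1: issue MUL r1<-Mul1  regs: r0:6,r1:Mul1,r2:3,r3:9,r4:9,r5:9
  c2: issue ADD r3<-Add1  regs: r0:6,r1:Mul1,r2:3,r3:Add1,r4:9,r5:9
  c3: issue ADD r3<-Add2  regs: r0:6,r1:Mul1,r2:3,r3:Add2,r4:9,r5:9
  c4: issue MUL r0<-Mul2  regs: r0:Mul2,r1:Mul1,r2:3,r3:Add2,r4:9,r5:9
  c5: issue ADD r5<-Add3  regs: r0:Mul2,r1:Mul1,r2:3,r3:Add2,r4:9,r5:Add3
  c6: CDB Mul1=36; stall  regs: r0:Mul2,r1:36,r2:3,r3:Add2,r4:9,r5:Add3
  c7: stall  regs: r0:Mul2,r1:36,r2:3,r3:Add2,r4:9,r5:Add3
  c8: stall  regs: r0:Mul2,r1:36,r2:3,r3:Add2,r4:9,r5:Add3
  c9: CDB Add1=42; issue SUB r5<-Add1  regs: r0:Mul2,r1:36,r2:3,r3:Add2,r4:9,r5:Add1
  c10: CDB Mul2=9; issue MUL r2<-Mul1  regs: r0:9,r1:36,r2:Mul1,r3:Add2,r4:9,r5:Add1
  c11: issue MUL r1<-Mul2  regs: r0:9,r1:Mul2,r2:Mul1,r3:Add2,r4:9,r5:Add1
  c12: CDB Add2=51  regs: r0:9,r1:Mul2,r2:Mul1,r3:51,r4:9,r5:Add1
  c13: CDB Add3=45  regs: r0:9,r1:Mul2,r2:Mul1,r3:51,r4:9,r5:Add1
  c14: -  regs: r0:9,r1:Mul2,r2:Mul1,r3:51,r4:9,r5:Add1
  c15: CDB Mul1=27  regs: r0:9,r1:Mul2,r2:27,r3:51,r4:9,r5:Add1
  c16: CDB Add1=-9  regs: r0:9,r1:Mul2,r2:27,r3:51,r4:9,r5:-9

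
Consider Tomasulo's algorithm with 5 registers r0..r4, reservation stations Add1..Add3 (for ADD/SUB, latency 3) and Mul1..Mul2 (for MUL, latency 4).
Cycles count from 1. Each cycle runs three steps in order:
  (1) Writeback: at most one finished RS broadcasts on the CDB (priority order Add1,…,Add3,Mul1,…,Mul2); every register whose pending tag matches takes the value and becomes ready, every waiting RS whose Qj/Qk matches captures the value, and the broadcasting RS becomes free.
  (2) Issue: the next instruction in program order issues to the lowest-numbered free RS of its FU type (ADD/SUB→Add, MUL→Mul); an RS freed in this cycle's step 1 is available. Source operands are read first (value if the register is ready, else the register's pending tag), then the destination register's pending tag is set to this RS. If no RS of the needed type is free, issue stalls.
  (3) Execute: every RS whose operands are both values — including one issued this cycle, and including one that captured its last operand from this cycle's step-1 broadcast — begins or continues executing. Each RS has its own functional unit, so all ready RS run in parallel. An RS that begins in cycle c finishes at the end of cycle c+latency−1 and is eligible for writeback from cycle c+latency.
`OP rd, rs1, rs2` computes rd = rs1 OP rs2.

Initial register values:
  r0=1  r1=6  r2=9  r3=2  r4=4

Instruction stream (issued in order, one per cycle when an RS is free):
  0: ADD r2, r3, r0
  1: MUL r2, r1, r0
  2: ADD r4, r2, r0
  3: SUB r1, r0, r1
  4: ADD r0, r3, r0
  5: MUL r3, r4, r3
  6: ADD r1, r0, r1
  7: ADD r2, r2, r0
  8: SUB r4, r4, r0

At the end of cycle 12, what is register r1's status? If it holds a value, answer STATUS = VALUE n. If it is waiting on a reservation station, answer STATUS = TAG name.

STATUS = VALUE -2

cycle 1: issue ADD r2<-Add1 // r0:1,r1:6,r2:Add1,r3:2,r4:4
cycle 2: issue MUL r2<-Mul1 // r0:1,r1:6,r2:Mul1,r3:2,r4:4
cycle 3: issue ADD r4<-Add2 // r0:1,r1:6,r2:Mul1,r3:2,r4:Add2
cycle 4: CDB Add1=3; issue SUB r1<-Add1 // r0:1,r1:Add1,r2:Mul1,r3:2,r4:Add2
cycle 5: issue ADD r0<-Add3 // r0:Add3,r1:Add1,r2:Mul1,r3:2,r4:Add2
cycle 6: CDB Mul1=6; issue MUL r3<-Mul1 // r0:Add3,r1:Add1,r2:6,r3:Mul1,r4:Add2
cycle 7: CDB Add1=-5; issue ADD r1<-Add1 // r0:Add3,r1:Add1,r2:6,r3:Mul1,r4:Add2
cycle 8: CDB Add3=3; issue ADD r2<-Add3 // r0:3,r1:Add1,r2:Add3,r3:Mul1,r4:Add2
cycle 9: CDB Add2=7; issue SUB r4<-Add2 // r0:3,r1:Add1,r2:Add3,r3:Mul1,r4:Add2
cycle 10: - // r0:3,r1:Add1,r2:Add3,r3:Mul1,r4:Add2
cycle 11: CDB Add1=-2 // r0:3,r1:-2,r2:Add3,r3:Mul1,r4:Add2
cycle 12: CDB Add2=4 // r0:3,r1:-2,r2:Add3,r3:Mul1,r4:4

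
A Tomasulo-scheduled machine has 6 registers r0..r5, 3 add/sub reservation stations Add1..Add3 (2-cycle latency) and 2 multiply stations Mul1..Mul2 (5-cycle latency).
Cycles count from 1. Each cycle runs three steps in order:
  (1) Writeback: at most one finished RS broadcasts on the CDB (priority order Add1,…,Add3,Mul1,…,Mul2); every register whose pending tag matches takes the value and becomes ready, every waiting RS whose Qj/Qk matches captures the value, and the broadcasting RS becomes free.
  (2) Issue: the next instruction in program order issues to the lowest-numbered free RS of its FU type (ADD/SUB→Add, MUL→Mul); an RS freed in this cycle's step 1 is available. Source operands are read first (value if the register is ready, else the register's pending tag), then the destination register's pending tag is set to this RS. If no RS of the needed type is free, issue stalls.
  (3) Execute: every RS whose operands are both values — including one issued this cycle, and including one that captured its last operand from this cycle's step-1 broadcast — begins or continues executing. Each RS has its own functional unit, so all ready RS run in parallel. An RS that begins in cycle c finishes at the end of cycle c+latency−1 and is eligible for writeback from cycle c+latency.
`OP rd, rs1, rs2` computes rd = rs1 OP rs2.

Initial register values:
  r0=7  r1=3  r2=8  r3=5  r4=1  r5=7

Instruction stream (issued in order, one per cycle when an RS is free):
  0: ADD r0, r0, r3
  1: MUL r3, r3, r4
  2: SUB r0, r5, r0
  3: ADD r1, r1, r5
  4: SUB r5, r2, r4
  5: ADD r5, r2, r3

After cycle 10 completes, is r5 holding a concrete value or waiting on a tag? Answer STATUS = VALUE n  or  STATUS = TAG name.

STATUS = VALUE 13

  c1: issue ADD r0<-Add1  regs: r0:Add1,r1:3,r2:8,r3:5,r4:1,r5:7
  c2: issue MUL r3<-Mul1  regs: r0:Add1,r1:3,r2:8,r3:Mul1,r4:1,r5:7
  c3: CDB Add1=12; issue SUB r0<-Add1  regs: r0:Add1,r1:3,r2:8,r3:Mul1,r4:1,r5:7
  c4: issue ADD r1<-Add2  regs: r0:Add1,r1:Add2,r2:8,r3:Mul1,r4:1,r5:7
  c5: CDB Add1=-5; issue SUB r5<-Add1  regs: r0:-5,r1:Add2,r2:8,r3:Mul1,r4:1,r5:Add1
  c6: CDB Add2=10; issue ADD r5<-Add2  regs: r0:-5,r1:10,r2:8,r3:Mul1,r4:1,r5:Add2
  c7: CDB Add1=7  regs: r0:-5,r1:10,r2:8,r3:Mul1,r4:1,r5:Add2
  c8: CDB Mul1=5  regs: r0:-5,r1:10,r2:8,r3:5,r4:1,r5:Add2
  c9: -  regs: r0:-5,r1:10,r2:8,r3:5,r4:1,r5:Add2
  c10: CDB Add2=13  regs: r0:-5,r1:10,r2:8,r3:5,r4:1,r5:13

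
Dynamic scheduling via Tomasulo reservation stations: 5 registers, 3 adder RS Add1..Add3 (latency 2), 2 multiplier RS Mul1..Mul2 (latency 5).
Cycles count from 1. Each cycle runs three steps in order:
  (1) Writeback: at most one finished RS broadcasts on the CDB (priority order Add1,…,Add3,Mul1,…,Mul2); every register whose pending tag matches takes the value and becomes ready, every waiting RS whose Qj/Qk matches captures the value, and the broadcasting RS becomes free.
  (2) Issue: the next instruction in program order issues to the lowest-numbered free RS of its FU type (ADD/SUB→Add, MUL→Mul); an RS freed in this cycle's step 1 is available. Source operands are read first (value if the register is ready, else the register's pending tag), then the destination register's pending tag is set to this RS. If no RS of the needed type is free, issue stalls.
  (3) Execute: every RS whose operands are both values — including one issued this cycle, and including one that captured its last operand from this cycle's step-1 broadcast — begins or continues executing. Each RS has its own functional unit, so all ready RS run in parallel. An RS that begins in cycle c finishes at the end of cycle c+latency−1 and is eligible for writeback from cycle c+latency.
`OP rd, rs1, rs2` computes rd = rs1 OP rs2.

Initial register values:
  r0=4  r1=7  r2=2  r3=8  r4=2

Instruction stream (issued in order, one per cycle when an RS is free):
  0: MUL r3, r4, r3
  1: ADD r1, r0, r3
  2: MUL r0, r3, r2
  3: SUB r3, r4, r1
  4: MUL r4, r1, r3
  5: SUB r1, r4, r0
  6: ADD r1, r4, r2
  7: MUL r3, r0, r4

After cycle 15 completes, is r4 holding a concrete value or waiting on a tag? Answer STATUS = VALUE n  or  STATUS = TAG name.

cycle 1: issue MUL r3<-Mul1 // r0:4,r1:7,r2:2,r3:Mul1,r4:2
cycle 2: issue ADD r1<-Add1 // r0:4,r1:Add1,r2:2,r3:Mul1,r4:2
cycle 3: issue MUL r0<-Mul2 // r0:Mul2,r1:Add1,r2:2,r3:Mul1,r4:2
cycle 4: issue SUB r3<-Add2 // r0:Mul2,r1:Add1,r2:2,r3:Add2,r4:2
cycle 5: stall // r0:Mul2,r1:Add1,r2:2,r3:Add2,r4:2
cycle 6: CDB Mul1=16; issue MUL r4<-Mul1 // r0:Mul2,r1:Add1,r2:2,r3:Add2,r4:Mul1
cycle 7: issue SUB r1<-Add3 // r0:Mul2,r1:Add3,r2:2,r3:Add2,r4:Mul1
cycle 8: CDB Add1=20; issue ADD r1<-Add1 // r0:Mul2,r1:Add1,r2:2,r3:Add2,r4:Mul1
cycle 9: stall // r0:Mul2,r1:Add1,r2:2,r3:Add2,r4:Mul1
cycle 10: CDB Add2=-18; stall // r0:Mul2,r1:Add1,r2:2,r3:-18,r4:Mul1
cycle 11: CDB Mul2=32; issue MUL r3<-Mul2 // r0:32,r1:Add1,r2:2,r3:Mul2,r4:Mul1
cycle 12: - // r0:32,r1:Add1,r2:2,r3:Mul2,r4:Mul1
cycle 13: - // r0:32,r1:Add1,r2:2,r3:Mul2,r4:Mul1
cycle 14: - // r0:32,r1:Add1,r2:2,r3:Mul2,r4:Mul1
cycle 15: CDB Mul1=-360 // r0:32,r1:Add1,r2:2,r3:Mul2,r4:-360

STATUS = VALUE -360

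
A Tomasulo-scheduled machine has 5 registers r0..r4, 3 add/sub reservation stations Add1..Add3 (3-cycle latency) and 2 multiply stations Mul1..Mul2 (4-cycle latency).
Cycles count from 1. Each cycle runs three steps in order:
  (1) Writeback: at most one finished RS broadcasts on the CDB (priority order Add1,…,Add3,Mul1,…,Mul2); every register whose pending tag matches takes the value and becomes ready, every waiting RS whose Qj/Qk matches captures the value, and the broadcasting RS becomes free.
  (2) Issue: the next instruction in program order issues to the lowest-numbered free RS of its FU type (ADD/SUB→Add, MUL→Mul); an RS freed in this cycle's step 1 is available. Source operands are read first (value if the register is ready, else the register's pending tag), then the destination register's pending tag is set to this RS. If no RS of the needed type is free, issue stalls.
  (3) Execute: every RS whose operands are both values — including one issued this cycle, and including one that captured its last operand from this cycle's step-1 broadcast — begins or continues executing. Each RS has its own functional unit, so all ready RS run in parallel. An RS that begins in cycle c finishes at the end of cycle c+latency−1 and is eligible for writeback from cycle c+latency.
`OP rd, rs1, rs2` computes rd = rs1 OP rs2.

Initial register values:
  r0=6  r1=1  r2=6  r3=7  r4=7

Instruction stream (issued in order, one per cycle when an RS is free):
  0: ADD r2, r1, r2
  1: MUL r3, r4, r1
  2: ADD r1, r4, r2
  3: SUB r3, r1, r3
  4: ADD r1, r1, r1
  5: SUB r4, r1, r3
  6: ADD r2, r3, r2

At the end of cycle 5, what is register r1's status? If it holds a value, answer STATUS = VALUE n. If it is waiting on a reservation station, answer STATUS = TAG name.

STATUS = TAG Add3

cycle 1: issue ADD r2<-Add1 // r0:6,r1:1,r2:Add1,r3:7,r4:7
cycle 2: issue MUL r3<-Mul1 // r0:6,r1:1,r2:Add1,r3:Mul1,r4:7
cycle 3: issue ADD r1<-Add2 // r0:6,r1:Add2,r2:Add1,r3:Mul1,r4:7
cycle 4: CDB Add1=7; issue SUB r3<-Add1 // r0:6,r1:Add2,r2:7,r3:Add1,r4:7
cycle 5: issue ADD r1<-Add3 // r0:6,r1:Add3,r2:7,r3:Add1,r4:7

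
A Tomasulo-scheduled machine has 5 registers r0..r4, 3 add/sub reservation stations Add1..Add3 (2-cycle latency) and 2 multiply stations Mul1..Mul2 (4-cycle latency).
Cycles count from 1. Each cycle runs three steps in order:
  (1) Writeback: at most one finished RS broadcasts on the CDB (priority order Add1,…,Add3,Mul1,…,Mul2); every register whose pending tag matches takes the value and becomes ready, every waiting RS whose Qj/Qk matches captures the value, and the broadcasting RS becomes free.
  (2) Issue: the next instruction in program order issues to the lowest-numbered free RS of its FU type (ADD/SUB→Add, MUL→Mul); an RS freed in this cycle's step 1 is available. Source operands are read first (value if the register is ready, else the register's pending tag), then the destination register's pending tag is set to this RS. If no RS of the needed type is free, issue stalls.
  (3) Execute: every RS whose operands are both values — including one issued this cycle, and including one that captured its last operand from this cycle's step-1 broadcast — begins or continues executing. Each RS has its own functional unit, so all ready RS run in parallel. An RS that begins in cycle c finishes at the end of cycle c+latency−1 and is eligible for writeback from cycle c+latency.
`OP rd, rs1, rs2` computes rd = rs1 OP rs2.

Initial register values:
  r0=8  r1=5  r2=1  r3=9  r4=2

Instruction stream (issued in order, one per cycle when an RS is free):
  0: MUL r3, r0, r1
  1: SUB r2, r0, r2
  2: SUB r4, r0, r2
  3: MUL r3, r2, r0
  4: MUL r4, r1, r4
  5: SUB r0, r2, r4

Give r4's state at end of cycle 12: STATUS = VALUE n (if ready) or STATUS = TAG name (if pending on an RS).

c1: issue MUL r3<-Mul1 | r0:8,r1:5,r2:1,r3:Mul1,r4:2
c2: issue SUB r2<-Add1 | r0:8,r1:5,r2:Add1,r3:Mul1,r4:2
c3: issue SUB r4<-Add2 | r0:8,r1:5,r2:Add1,r3:Mul1,r4:Add2
c4: CDB Add1=7; issue MUL r3<-Mul2 | r0:8,r1:5,r2:7,r3:Mul2,r4:Add2
c5: CDB Mul1=40; issue MUL r4<-Mul1 | r0:8,r1:5,r2:7,r3:Mul2,r4:Mul1
c6: CDB Add2=1; issue SUB r0<-Add1 | r0:Add1,r1:5,r2:7,r3:Mul2,r4:Mul1
c7: - | r0:Add1,r1:5,r2:7,r3:Mul2,r4:Mul1
c8: CDB Mul2=56 | r0:Add1,r1:5,r2:7,r3:56,r4:Mul1
c9: - | r0:Add1,r1:5,r2:7,r3:56,r4:Mul1
c10: CDB Mul1=5 | r0:Add1,r1:5,r2:7,r3:56,r4:5
c11: - | r0:Add1,r1:5,r2:7,r3:56,r4:5
c12: CDB Add1=2 | r0:2,r1:5,r2:7,r3:56,r4:5

STATUS = VALUE 5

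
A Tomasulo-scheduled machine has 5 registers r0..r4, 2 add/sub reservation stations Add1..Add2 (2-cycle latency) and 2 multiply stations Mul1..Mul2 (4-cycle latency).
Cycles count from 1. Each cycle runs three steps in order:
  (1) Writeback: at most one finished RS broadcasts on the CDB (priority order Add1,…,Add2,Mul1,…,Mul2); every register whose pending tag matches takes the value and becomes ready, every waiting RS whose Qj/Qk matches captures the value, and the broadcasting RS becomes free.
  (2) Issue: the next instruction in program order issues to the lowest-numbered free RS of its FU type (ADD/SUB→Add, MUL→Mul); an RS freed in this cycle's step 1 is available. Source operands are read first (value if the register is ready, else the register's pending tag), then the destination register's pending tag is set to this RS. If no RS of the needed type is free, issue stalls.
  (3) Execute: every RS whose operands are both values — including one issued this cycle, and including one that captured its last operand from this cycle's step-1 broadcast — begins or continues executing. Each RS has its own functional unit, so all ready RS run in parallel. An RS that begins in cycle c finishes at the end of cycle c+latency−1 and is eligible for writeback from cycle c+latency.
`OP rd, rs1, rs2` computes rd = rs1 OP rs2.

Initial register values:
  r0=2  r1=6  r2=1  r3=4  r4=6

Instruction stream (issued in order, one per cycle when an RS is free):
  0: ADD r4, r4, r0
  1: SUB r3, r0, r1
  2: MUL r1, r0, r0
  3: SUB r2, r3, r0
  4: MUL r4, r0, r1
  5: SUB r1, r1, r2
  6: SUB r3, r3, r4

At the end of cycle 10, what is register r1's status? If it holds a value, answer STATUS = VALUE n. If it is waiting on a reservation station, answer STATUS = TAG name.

c1: issue ADD r4<-Add1 | r0:2,r1:6,r2:1,r3:4,r4:Add1
c2: issue SUB r3<-Add2 | r0:2,r1:6,r2:1,r3:Add2,r4:Add1
c3: CDB Add1=8; issue MUL r1<-Mul1 | r0:2,r1:Mul1,r2:1,r3:Add2,r4:8
c4: CDB Add2=-4; issue SUB r2<-Add1 | r0:2,r1:Mul1,r2:Add1,r3:-4,r4:8
c5: issue MUL r4<-Mul2 | r0:2,r1:Mul1,r2:Add1,r3:-4,r4:Mul2
c6: CDB Add1=-6; issue SUB r1<-Add1 | r0:2,r1:Add1,r2:-6,r3:-4,r4:Mul2
c7: CDB Mul1=4; issue SUB r3<-Add2 | r0:2,r1:Add1,r2:-6,r3:Add2,r4:Mul2
c8: - | r0:2,r1:Add1,r2:-6,r3:Add2,r4:Mul2
c9: CDB Add1=10 | r0:2,r1:10,r2:-6,r3:Add2,r4:Mul2
c10: - | r0:2,r1:10,r2:-6,r3:Add2,r4:Mul2

STATUS = VALUE 10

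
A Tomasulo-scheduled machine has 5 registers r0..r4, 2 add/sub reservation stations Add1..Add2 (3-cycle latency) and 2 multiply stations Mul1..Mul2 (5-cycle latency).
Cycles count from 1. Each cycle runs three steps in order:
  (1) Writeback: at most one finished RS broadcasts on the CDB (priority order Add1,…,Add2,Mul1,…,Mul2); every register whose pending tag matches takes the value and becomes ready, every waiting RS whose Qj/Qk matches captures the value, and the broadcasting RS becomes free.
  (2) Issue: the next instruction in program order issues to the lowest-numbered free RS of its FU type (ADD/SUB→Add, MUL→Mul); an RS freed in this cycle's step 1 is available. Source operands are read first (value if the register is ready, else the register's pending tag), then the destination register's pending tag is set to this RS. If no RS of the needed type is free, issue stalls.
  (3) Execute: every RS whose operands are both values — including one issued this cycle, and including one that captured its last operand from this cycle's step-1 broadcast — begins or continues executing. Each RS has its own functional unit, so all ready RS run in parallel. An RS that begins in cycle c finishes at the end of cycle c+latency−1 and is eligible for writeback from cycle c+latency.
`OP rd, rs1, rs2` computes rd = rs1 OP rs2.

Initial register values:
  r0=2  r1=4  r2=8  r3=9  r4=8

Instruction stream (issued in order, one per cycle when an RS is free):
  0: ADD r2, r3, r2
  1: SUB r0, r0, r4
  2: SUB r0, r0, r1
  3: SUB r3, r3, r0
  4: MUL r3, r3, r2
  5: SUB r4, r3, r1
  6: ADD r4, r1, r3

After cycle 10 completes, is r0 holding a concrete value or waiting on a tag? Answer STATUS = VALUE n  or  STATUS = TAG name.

STATUS = VALUE -10

  c1: issue ADD r2<-Add1  regs: r0:2,r1:4,r2:Add1,r3:9,r4:8
  c2: issue SUB r0<-Add2  regs: r0:Add2,r1:4,r2:Add1,r3:9,r4:8
  c3: stall  regs: r0:Add2,r1:4,r2:Add1,r3:9,r4:8
  c4: CDB Add1=17; issue SUB r0<-Add1  regs: r0:Add1,r1:4,r2:17,r3:9,r4:8
  c5: CDB Add2=-6; issue SUB r3<-Add2  regs: r0:Add1,r1:4,r2:17,r3:Add2,r4:8
  c6: issue MUL r3<-Mul1  regs: r0:Add1,r1:4,r2:17,r3:Mul1,r4:8
  c7: stall  regs: r0:Add1,r1:4,r2:17,r3:Mul1,r4:8
  c8: CDB Add1=-10; issue SUB r4<-Add1  regs: r0:-10,r1:4,r2:17,r3:Mul1,r4:Add1
  c9: stall  regs: r0:-10,r1:4,r2:17,r3:Mul1,r4:Add1
  c10: stall  regs: r0:-10,r1:4,r2:17,r3:Mul1,r4:Add1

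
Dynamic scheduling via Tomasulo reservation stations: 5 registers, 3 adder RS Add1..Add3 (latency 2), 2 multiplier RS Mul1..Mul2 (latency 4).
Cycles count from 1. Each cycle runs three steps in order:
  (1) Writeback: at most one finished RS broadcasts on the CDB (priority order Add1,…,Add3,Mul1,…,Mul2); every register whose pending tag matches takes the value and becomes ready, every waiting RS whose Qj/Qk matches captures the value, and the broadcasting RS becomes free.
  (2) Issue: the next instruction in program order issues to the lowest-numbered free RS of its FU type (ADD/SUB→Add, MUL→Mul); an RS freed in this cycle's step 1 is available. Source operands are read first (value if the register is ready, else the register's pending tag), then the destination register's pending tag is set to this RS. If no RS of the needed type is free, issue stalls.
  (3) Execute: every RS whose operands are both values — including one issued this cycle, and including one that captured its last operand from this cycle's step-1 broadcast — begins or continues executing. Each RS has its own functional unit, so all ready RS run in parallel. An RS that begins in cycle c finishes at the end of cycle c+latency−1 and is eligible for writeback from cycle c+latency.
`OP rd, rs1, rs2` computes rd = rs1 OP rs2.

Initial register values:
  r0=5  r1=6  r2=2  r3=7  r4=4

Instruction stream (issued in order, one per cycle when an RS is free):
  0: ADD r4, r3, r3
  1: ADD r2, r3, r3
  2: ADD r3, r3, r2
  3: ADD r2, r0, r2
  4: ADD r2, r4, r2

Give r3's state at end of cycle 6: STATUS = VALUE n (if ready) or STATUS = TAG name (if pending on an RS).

STATUS = VALUE 21

cycle 1: issue ADD r4<-Add1 // r0:5,r1:6,r2:2,r3:7,r4:Add1
cycle 2: issue ADD r2<-Add2 // r0:5,r1:6,r2:Add2,r3:7,r4:Add1
cycle 3: CDB Add1=14; issue ADD r3<-Add1 // r0:5,r1:6,r2:Add2,r3:Add1,r4:14
cycle 4: CDB Add2=14; issue ADD r2<-Add2 // r0:5,r1:6,r2:Add2,r3:Add1,r4:14
cycle 5: issue ADD r2<-Add3 // r0:5,r1:6,r2:Add3,r3:Add1,r4:14
cycle 6: CDB Add1=21 // r0:5,r1:6,r2:Add3,r3:21,r4:14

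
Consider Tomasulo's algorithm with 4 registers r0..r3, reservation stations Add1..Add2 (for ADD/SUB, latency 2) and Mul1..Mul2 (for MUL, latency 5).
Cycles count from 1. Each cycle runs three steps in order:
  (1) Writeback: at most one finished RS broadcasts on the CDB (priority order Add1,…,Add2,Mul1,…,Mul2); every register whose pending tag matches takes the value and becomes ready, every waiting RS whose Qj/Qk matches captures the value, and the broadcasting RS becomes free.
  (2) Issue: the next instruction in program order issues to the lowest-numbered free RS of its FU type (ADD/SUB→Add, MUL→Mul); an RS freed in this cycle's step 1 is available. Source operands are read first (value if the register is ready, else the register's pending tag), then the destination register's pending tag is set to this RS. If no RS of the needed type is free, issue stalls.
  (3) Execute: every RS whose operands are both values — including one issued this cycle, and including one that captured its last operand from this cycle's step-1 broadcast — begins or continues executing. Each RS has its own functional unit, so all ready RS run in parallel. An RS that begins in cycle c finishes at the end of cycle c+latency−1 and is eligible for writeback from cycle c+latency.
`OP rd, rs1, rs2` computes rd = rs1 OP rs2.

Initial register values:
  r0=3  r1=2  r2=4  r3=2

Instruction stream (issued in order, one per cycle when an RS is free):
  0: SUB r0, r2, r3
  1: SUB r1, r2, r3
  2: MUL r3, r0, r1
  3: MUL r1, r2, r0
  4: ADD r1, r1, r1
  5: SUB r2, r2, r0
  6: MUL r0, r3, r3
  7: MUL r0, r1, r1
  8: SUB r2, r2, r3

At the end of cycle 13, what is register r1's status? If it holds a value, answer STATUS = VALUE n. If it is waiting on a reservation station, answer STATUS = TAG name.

  c1: issue SUB r0<-Add1  regs: r0:Add1,r1:2,r2:4,r3:2
  c2: issue SUB r1<-Add2  regs: r0:Add1,r1:Add2,r2:4,r3:2
  c3: CDB Add1=2; issue MUL r3<-Mul1  regs: r0:2,r1:Add2,r2:4,r3:Mul1
  c4: CDB Add2=2; issue MUL r1<-Mul2  regs: r0:2,r1:Mul2,r2:4,r3:Mul1
  c5: issue ADD r1<-Add1  regs: r0:2,r1:Add1,r2:4,r3:Mul1
  c6: issue SUB r2<-Add2  regs: r0:2,r1:Add1,r2:Add2,r3:Mul1
  c7: stall  regs: r0:2,r1:Add1,r2:Add2,r3:Mul1
  c8: CDB Add2=2; stall  regs: r0:2,r1:Add1,r2:2,r3:Mul1
  c9: CDB Mul1=4; issue MUL r0<-Mul1  regs: r0:Mul1,r1:Add1,r2:2,r3:4
  c10: CDB Mul2=8; issue MUL r0<-Mul2  regs: r0:Mul2,r1:Add1,r2:2,r3:4
  c11: issue SUB r2<-Add2  regs: r0:Mul2,r1:Add1,r2:Add2,r3:4
  c12: CDB Add1=16  regs: r0:Mul2,r1:16,r2:Add2,r3:4
  c13: CDB Add2=-2  regs: r0:Mul2,r1:16,r2:-2,r3:4

STATUS = VALUE 16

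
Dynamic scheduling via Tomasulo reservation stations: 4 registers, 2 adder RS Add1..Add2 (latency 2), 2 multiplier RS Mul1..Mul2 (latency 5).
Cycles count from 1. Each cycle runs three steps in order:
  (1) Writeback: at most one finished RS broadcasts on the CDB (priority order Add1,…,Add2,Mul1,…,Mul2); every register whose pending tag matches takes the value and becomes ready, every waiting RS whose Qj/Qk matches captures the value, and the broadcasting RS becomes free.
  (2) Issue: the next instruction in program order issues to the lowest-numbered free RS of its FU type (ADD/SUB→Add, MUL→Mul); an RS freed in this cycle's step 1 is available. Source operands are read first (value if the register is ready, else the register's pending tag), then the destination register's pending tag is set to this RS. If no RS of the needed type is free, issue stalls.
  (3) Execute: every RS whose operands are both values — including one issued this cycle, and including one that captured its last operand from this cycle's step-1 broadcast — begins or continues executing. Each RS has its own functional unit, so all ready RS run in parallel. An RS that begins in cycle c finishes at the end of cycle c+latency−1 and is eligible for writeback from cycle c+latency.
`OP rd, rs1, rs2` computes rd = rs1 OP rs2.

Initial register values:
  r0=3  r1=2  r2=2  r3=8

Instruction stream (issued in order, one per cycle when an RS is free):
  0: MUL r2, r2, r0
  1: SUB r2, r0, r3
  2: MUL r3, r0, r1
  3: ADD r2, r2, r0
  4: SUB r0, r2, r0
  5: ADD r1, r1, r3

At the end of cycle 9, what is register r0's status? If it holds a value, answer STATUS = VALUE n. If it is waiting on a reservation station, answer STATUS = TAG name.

c1: issue MUL r2<-Mul1 | r0:3,r1:2,r2:Mul1,r3:8
c2: issue SUB r2<-Add1 | r0:3,r1:2,r2:Add1,r3:8
c3: issue MUL r3<-Mul2 | r0:3,r1:2,r2:Add1,r3:Mul2
c4: CDB Add1=-5; issue ADD r2<-Add1 | r0:3,r1:2,r2:Add1,r3:Mul2
c5: issue SUB r0<-Add2 | r0:Add2,r1:2,r2:Add1,r3:Mul2
c6: CDB Add1=-2; issue ADD r1<-Add1 | r0:Add2,r1:Add1,r2:-2,r3:Mul2
c7: CDB Mul1=6 | r0:Add2,r1:Add1,r2:-2,r3:Mul2
c8: CDB Add2=-5 | r0:-5,r1:Add1,r2:-2,r3:Mul2
c9: CDB Mul2=6 | r0:-5,r1:Add1,r2:-2,r3:6

STATUS = VALUE -5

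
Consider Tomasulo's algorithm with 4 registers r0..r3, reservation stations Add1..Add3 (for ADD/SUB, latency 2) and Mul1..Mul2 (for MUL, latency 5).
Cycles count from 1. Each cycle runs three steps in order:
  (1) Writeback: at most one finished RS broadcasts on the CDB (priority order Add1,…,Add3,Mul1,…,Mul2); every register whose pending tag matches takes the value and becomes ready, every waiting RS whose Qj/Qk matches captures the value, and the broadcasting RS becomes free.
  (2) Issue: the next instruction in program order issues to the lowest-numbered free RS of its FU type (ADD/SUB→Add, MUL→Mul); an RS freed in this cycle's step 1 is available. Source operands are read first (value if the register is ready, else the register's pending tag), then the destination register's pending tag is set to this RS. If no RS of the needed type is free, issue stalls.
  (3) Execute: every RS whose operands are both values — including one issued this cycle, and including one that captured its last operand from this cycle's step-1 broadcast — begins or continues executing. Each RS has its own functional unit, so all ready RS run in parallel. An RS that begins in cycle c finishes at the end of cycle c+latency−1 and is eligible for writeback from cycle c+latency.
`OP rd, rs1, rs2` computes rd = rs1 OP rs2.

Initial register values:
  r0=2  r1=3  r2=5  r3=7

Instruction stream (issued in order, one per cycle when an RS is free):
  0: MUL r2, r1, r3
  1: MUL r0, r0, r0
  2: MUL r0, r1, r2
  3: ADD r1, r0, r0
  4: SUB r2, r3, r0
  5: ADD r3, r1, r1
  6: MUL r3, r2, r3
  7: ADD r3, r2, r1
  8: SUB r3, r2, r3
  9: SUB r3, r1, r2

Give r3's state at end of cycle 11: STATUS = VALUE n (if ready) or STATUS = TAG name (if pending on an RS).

STATUS = TAG Mul2

c1: issue MUL r2<-Mul1 | r0:2,r1:3,r2:Mul1,r3:7
c2: issue MUL r0<-Mul2 | r0:Mul2,r1:3,r2:Mul1,r3:7
c3: stall | r0:Mul2,r1:3,r2:Mul1,r3:7
c4: stall | r0:Mul2,r1:3,r2:Mul1,r3:7
c5: stall | r0:Mul2,r1:3,r2:Mul1,r3:7
c6: CDB Mul1=21; issue MUL r0<-Mul1 | r0:Mul1,r1:3,r2:21,r3:7
c7: CDB Mul2=4; issue ADD r1<-Add1 | r0:Mul1,r1:Add1,r2:21,r3:7
c8: issue SUB r2<-Add2 | r0:Mul1,r1:Add1,r2:Add2,r3:7
c9: issue ADD r3<-Add3 | r0:Mul1,r1:Add1,r2:Add2,r3:Add3
c10: issue MUL r3<-Mul2 | r0:Mul1,r1:Add1,r2:Add2,r3:Mul2
c11: CDB Mul1=63; stall | r0:63,r1:Add1,r2:Add2,r3:Mul2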